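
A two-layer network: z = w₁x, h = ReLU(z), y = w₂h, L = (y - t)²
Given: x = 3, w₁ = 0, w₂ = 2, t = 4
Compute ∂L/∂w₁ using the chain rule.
∂L/∂w₁ = 0

Forward pass:
z = w₁x = 0×3 = 0
h = ReLU(0) = 0
y = w₂h = 2×0 = 0

Backward pass:
∂L/∂y = 2(y - t) = 2(0 - 4) = -8
∂y/∂h = w₂ = 2
∂h/∂z = 0 (ReLU derivative)
∂z/∂w₁ = x = 3

∂L/∂w₁ = -8 × 2 × 0 × 3 = 0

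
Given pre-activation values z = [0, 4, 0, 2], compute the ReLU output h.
h = [0, 4, 0, 2]

ReLU applied element-wise: max(0,0)=0, max(0,4)=4, max(0,0)=0, max(0,2)=2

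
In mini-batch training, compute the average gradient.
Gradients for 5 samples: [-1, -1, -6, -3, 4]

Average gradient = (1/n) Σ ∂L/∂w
Average gradient = -1.4

Average = (1/5)(-1 + -1 + -6 + -3 + 4) = -7/5 = -1.4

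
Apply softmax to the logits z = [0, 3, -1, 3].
p = [0.0241, 0.4835, 0.0089, 0.4835]

exp(z) = [1, 20.09, 0.3679, 20.09]
Sum = 41.54
p = [0.0241, 0.4835, 0.0089, 0.4835]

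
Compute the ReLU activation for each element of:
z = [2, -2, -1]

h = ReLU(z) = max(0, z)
h = [2, 0, 0]

ReLU applied element-wise: max(0,2)=2, max(0,-2)=0, max(0,-1)=0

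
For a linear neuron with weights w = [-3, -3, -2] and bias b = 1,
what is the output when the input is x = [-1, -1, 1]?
y = 5

y = (-3)(-1) + (-3)(-1) + (-2)(1) + 1 = 5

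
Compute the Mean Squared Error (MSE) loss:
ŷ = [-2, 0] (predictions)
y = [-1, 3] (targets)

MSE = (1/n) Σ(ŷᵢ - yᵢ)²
MSE = 5

MSE = (1/2)((-2--1)² + (0-3)²) = (1/2)(1 + 9) = 5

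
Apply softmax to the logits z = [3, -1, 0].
p = [0.9362, 0.0171, 0.0466]

exp(z) = [20.09, 0.3679, 1]
Sum = 21.45
p = [0.9362, 0.0171, 0.0466]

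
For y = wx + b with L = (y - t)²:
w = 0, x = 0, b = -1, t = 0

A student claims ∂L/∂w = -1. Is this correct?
Incorrect

y = (0)(0) + -1 = -1
∂L/∂y = 2(y - t) = 2(-1 - 0) = -2
∂y/∂w = x = 0
∂L/∂w = -2 × 0 = 0

Claimed value: -1
Incorrect: The correct gradient is 0.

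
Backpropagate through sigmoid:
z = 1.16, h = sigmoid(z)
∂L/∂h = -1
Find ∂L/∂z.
∂L/∂z = -0.1817

σ(1.16) = 0.7613
σ'(1.16) = σ(1.16)(1 - σ(1.16)) = 0.7613 × 0.2387 = 0.1817
∂L/∂z = ∂L/∂h · σ'(z) = -1 × 0.1817 = -0.1817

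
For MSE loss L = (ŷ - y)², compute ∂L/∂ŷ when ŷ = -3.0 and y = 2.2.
∂L/∂ŷ = -10.4

∂L/∂ŷ = 2(ŷ - y) = 2(-3.0 - 2.2) = 2(-5.2) = -10.4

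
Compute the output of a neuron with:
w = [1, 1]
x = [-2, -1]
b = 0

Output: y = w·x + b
y = -3

y = (1)(-2) + (1)(-1) + 0 = -3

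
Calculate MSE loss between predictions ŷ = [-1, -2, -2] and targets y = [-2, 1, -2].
MSE = 3.333

MSE = (1/3)((-1--2)² + (-2-1)² + (-2--2)²) = (1/3)(1 + 9 + 0) = 3.333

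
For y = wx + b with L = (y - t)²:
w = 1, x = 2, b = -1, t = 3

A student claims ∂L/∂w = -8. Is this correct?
Correct

y = (1)(2) + -1 = 1
∂L/∂y = 2(y - t) = 2(1 - 3) = -4
∂y/∂w = x = 2
∂L/∂w = -4 × 2 = -8

Claimed value: -8
Correct: The correct gradient is -8.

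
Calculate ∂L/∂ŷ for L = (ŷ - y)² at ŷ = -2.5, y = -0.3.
∂L/∂ŷ = -4.4

∂L/∂ŷ = 2(ŷ - y) = 2(-2.5 - -0.3) = 2(-2.2) = -4.4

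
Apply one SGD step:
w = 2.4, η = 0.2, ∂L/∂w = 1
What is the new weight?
w_new = 2.2

w_new = w - η·∂L/∂w = 2.4 - 0.2×(1) = 2.4 - (0.2) = 2.2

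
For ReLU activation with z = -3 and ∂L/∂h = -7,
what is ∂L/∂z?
∂L/∂z = 0

h = ReLU(-3) = 0
Since z < 0: ∂h/∂z = 0
∂L/∂z = ∂L/∂h · ∂h/∂z = -7 × 0 = 0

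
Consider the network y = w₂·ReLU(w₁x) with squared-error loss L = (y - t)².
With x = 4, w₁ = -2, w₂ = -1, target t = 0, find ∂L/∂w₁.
∂L/∂w₁ = 0

Forward pass:
z = w₁x = -2×4 = -8
h = ReLU(-8) = 0
y = w₂h = -1×0 = 0

Backward pass:
∂L/∂y = 2(y - t) = 2(0 - 0) = 0
∂y/∂h = w₂ = -1
∂h/∂z = 0 (ReLU derivative)
∂z/∂w₁ = x = 4

∂L/∂w₁ = 0 × -1 × 0 × 4 = 0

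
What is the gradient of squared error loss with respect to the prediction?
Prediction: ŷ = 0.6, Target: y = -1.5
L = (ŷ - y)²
∂L/∂ŷ = 4.2

∂L/∂ŷ = 2(ŷ - y) = 2(0.6 - -1.5) = 2(2.1) = 4.2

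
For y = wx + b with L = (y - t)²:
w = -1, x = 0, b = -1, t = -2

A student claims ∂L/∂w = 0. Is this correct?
Correct

y = (-1)(0) + -1 = -1
∂L/∂y = 2(y - t) = 2(-1 - -2) = 2
∂y/∂w = x = 0
∂L/∂w = 2 × 0 = 0

Claimed value: 0
Correct: The correct gradient is 0.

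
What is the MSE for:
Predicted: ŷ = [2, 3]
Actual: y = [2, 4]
MSE = 0.5

MSE = (1/2)((2-2)² + (3-4)²) = (1/2)(0 + 1) = 0.5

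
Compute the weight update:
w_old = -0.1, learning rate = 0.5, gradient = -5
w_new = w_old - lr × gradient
w_new = 2.4

w_new = w - η·∂L/∂w = -0.1 - 0.5×(-5) = -0.1 - (-2.5) = 2.4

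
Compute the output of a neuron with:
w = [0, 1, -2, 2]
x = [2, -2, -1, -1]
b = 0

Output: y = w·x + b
y = -2

y = (0)(2) + (1)(-2) + (-2)(-1) + (2)(-1) + 0 = -2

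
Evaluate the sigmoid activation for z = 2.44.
0.9198

sigmoid(2.44) = 1/(1 + e^(-2.44)) = 1/(1 + 0.08716) = 0.9198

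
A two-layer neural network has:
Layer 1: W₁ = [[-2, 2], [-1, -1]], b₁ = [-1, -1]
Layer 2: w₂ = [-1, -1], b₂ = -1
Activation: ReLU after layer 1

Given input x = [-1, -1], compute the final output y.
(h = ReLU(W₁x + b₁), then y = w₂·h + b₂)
y = -2

Layer 1 pre-activation: z₁ = [-1, 1]
After ReLU: h = [0, 1]
Layer 2 output: y = -1×0 + -1×1 + -1 = -2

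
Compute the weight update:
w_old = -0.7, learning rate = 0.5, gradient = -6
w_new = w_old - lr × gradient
w_new = 2.3

w_new = w - η·∂L/∂w = -0.7 - 0.5×(-6) = -0.7 - (-3) = 2.3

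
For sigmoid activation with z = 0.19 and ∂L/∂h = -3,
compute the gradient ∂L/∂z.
∂L/∂z = -0.7433

σ(0.19) = 0.5474
σ'(0.19) = σ(0.19)(1 - σ(0.19)) = 0.5474 × 0.4526 = 0.2478
∂L/∂z = ∂L/∂h · σ'(z) = -3 × 0.2478 = -0.7433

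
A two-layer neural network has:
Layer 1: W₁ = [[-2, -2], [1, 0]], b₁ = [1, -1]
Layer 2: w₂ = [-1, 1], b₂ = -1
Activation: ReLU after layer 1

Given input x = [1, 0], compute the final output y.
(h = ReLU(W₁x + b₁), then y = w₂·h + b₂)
y = -1

Layer 1 pre-activation: z₁ = [-1, 0]
After ReLU: h = [0, 0]
Layer 2 output: y = -1×0 + 1×0 + -1 = -1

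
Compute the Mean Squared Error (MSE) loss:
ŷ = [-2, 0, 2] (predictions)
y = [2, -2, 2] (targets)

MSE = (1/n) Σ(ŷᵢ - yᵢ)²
MSE = 6.667

MSE = (1/3)((-2-2)² + (0--2)² + (2-2)²) = (1/3)(16 + 4 + 0) = 6.667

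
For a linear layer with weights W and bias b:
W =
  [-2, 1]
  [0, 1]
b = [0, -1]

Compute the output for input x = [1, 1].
y = [-1, 0]

Wx = [-2×1 + 1×1, 0×1 + 1×1]
   = [-1, 1]
y = Wx + b = [-1 + 0, 1 + -1] = [-1, 0]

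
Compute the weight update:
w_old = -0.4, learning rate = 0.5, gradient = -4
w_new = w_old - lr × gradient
w_new = 1.6

w_new = w - η·∂L/∂w = -0.4 - 0.5×(-4) = -0.4 - (-2) = 1.6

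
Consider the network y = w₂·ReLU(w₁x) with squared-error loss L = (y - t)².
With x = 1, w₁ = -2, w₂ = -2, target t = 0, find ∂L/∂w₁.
∂L/∂w₁ = 0

Forward pass:
z = w₁x = -2×1 = -2
h = ReLU(-2) = 0
y = w₂h = -2×0 = 0

Backward pass:
∂L/∂y = 2(y - t) = 2(0 - 0) = 0
∂y/∂h = w₂ = -2
∂h/∂z = 0 (ReLU derivative)
∂z/∂w₁ = x = 1

∂L/∂w₁ = 0 × -2 × 0 × 1 = 0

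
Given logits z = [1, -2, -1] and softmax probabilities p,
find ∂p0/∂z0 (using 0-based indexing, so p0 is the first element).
∂p0/∂z0 = 0.1318

p = softmax(z) = [0.8438, 0.04201, 0.1142]
p0 = 0.8438

∂p0/∂z0 = p0(1 - p0) = 0.8438 × (1 - 0.8438) = 0.1318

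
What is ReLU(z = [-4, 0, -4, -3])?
h = [0, 0, 0, 0]

ReLU applied element-wise: max(0,-4)=0, max(0,0)=0, max(0,-4)=0, max(0,-3)=0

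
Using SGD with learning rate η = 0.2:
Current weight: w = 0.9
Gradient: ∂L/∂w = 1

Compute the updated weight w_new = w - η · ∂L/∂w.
w_new = 0.7

w_new = w - η·∂L/∂w = 0.9 - 0.2×(1) = 0.9 - (0.2) = 0.7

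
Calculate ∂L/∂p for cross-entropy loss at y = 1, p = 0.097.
∂L/∂p = -10.31

∂L/∂p = -y/p + (1-y)/(1-p) = -1/0.097 + 0 = -10.31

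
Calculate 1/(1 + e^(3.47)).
0.03018

sigmoid(-3.47) = 1/(1 + e^(3.47)) = 1/(1 + 32.14) = 0.03018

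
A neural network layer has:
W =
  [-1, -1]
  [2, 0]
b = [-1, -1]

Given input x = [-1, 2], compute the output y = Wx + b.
y = [-2, -3]

Wx = [-1×-1 + -1×2, 2×-1 + 0×2]
   = [-1, -2]
y = Wx + b = [-1 + -1, -2 + -1] = [-2, -3]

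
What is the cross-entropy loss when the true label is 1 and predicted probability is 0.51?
L = 0.6733

L = -1·log(0.51) - 0·log(0.49) = -log(0.51) = 0.6733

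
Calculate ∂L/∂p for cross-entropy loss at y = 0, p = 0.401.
∂L/∂p = 1.669

∂L/∂p = -y/p + (1-y)/(1-p) = 0 + 1/0.599 = 1.669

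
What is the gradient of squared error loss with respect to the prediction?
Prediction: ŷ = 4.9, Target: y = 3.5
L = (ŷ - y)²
∂L/∂ŷ = 2.8

∂L/∂ŷ = 2(ŷ - y) = 2(4.9 - 3.5) = 2(1.4) = 2.8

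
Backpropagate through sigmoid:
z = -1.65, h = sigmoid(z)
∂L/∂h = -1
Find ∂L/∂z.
∂L/∂z = -0.1352

σ(-1.65) = 0.1611
σ'(-1.65) = σ(-1.65)(1 - σ(-1.65)) = 0.1611 × 0.8389 = 0.1352
∂L/∂z = ∂L/∂h · σ'(z) = -1 × 0.1352 = -0.1352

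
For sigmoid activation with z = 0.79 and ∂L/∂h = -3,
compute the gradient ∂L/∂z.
∂L/∂z = -0.6442

σ(0.79) = 0.6878
σ'(0.79) = σ(0.79)(1 - σ(0.79)) = 0.6878 × 0.3122 = 0.2147
∂L/∂z = ∂L/∂h · σ'(z) = -3 × 0.2147 = -0.6442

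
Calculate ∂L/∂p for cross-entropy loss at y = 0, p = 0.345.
∂L/∂p = 1.527

∂L/∂p = -y/p + (1-y)/(1-p) = 0 + 1/0.655 = 1.527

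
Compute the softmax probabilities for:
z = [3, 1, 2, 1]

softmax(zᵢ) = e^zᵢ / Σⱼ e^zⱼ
p = [0.6103, 0.0826, 0.2245, 0.0826]

exp(z) = [20.09, 2.718, 7.389, 2.718]
Sum = 32.91
p = [0.6103, 0.0826, 0.2245, 0.0826]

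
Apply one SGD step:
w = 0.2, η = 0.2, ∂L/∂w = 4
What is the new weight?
w_new = -0.6

w_new = w - η·∂L/∂w = 0.2 - 0.2×(4) = 0.2 - (0.8) = -0.6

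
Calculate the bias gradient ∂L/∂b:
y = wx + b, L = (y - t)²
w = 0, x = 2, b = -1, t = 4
∂L/∂b = -10

y = wx + b = (0)(2) + -1 = -1
∂L/∂y = 2(y - t) = 2(-1 - 4) = -10
∂y/∂b = 1
∂L/∂b = ∂L/∂y · ∂y/∂b = -10 × 1 = -10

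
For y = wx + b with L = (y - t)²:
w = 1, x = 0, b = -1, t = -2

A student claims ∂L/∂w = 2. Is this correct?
Incorrect

y = (1)(0) + -1 = -1
∂L/∂y = 2(y - t) = 2(-1 - -2) = 2
∂y/∂w = x = 0
∂L/∂w = 2 × 0 = 0

Claimed value: 2
Incorrect: The correct gradient is 0.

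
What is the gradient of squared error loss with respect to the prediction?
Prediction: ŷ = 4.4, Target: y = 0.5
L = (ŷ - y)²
∂L/∂ŷ = 7.8

∂L/∂ŷ = 2(ŷ - y) = 2(4.4 - 0.5) = 2(3.9) = 7.8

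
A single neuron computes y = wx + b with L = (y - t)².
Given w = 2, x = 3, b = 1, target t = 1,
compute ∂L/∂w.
∂L/∂w = 36

y = wx + b = (2)(3) + 1 = 7
∂L/∂y = 2(y - t) = 2(7 - 1) = 12
∂y/∂w = x = 3
∂L/∂w = ∂L/∂y · ∂y/∂w = 12 × 3 = 36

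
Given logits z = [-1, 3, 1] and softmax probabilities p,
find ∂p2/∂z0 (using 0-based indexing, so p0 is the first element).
∂p2/∂z0 = -0.001862

p = softmax(z) = [0.01588, 0.8668, 0.1173]
p2 = 0.1173, p0 = 0.01588

∂p2/∂z0 = -p2 × p0 = -0.1173 × 0.01588 = -0.001862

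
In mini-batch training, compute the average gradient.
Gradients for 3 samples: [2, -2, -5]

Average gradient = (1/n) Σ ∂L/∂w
Average gradient = -1.667

Average = (1/3)(2 + -2 + -5) = -5/3 = -1.667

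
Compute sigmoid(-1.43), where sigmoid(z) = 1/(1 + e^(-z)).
0.1931

sigmoid(-1.43) = 1/(1 + e^(1.43)) = 1/(1 + 4.179) = 0.1931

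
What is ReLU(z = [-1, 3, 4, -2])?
h = [0, 3, 4, 0]

ReLU applied element-wise: max(0,-1)=0, max(0,3)=3, max(0,4)=4, max(0,-2)=0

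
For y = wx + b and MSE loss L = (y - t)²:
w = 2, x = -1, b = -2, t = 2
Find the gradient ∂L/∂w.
∂L/∂w = 12

y = wx + b = (2)(-1) + -2 = -4
∂L/∂y = 2(y - t) = 2(-4 - 2) = -12
∂y/∂w = x = -1
∂L/∂w = ∂L/∂y · ∂y/∂w = -12 × -1 = 12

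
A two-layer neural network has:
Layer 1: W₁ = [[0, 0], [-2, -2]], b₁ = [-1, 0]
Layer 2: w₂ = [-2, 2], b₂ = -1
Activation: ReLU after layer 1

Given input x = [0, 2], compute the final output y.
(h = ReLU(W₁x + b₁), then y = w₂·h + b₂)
y = -1

Layer 1 pre-activation: z₁ = [-1, -4]
After ReLU: h = [0, 0]
Layer 2 output: y = -2×0 + 2×0 + -1 = -1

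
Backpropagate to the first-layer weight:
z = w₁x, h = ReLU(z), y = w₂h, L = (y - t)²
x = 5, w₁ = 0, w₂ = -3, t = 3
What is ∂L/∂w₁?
∂L/∂w₁ = 0

Forward pass:
z = w₁x = 0×5 = 0
h = ReLU(0) = 0
y = w₂h = -3×0 = 0

Backward pass:
∂L/∂y = 2(y - t) = 2(0 - 3) = -6
∂y/∂h = w₂ = -3
∂h/∂z = 0 (ReLU derivative)
∂z/∂w₁ = x = 5

∂L/∂w₁ = -6 × -3 × 0 × 5 = 0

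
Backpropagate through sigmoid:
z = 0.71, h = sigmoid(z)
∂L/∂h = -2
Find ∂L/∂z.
∂L/∂z = -0.4419

σ(0.71) = 0.6704
σ'(0.71) = σ(0.71)(1 - σ(0.71)) = 0.6704 × 0.3296 = 0.221
∂L/∂z = ∂L/∂h · σ'(z) = -2 × 0.221 = -0.4419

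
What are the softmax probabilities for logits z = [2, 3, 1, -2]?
p = [0.2436, 0.6623, 0.0896, 0.0045]

exp(z) = [7.389, 20.09, 2.718, 0.1353]
Sum = 30.33
p = [0.2436, 0.6623, 0.0896, 0.0045]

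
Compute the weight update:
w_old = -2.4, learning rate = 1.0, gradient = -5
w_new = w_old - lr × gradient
w_new = 2.6

w_new = w - η·∂L/∂w = -2.4 - 1.0×(-5) = -2.4 - (-5) = 2.6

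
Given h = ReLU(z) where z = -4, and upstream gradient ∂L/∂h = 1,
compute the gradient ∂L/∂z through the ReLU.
∂L/∂z = 0

h = ReLU(-4) = 0
Since z < 0: ∂h/∂z = 0
∂L/∂z = ∂L/∂h · ∂h/∂z = 1 × 0 = 0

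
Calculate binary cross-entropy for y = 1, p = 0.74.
L = 0.3011

L = -1·log(0.74) - 0·log(0.26) = -log(0.74) = 0.3011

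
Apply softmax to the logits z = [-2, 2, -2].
p = [0.0177, 0.9647, 0.0177]

exp(z) = [0.1353, 7.389, 0.1353]
Sum = 7.66
p = [0.0177, 0.9647, 0.0177]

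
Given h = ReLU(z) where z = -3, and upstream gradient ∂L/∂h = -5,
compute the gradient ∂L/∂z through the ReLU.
∂L/∂z = 0

h = ReLU(-3) = 0
Since z < 0: ∂h/∂z = 0
∂L/∂z = ∂L/∂h · ∂h/∂z = -5 × 0 = 0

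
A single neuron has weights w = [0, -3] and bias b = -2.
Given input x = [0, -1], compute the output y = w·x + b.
y = 1

y = (0)(0) + (-3)(-1) + -2 = 1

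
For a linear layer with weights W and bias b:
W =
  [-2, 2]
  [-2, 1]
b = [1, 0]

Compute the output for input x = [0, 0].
y = [1, 0]

Wx = [-2×0 + 2×0, -2×0 + 1×0]
   = [0, 0]
y = Wx + b = [0 + 1, 0 + 0] = [1, 0]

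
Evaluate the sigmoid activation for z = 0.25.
0.5622

sigmoid(0.25) = 1/(1 + e^(-0.25)) = 1/(1 + 0.7788) = 0.5622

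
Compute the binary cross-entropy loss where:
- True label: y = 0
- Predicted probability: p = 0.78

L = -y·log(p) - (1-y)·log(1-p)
L = 1.514

L = -0·log(0.78) - 1·log(0.22) = -log(0.22) = 1.514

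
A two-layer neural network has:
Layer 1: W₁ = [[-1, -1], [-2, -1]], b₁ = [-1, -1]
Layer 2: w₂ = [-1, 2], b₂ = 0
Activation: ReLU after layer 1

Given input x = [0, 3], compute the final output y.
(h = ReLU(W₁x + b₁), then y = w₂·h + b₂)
y = 0

Layer 1 pre-activation: z₁ = [-4, -4]
After ReLU: h = [0, 0]
Layer 2 output: y = -1×0 + 2×0 + 0 = 0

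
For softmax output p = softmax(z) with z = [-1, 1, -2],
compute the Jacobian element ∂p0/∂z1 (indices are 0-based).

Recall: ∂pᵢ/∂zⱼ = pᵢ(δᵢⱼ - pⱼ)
∂p0/∂z1 = -0.09636

p = softmax(z) = [0.1142, 0.8438, 0.04201]
p0 = 0.1142, p1 = 0.8438

∂p0/∂z1 = -p0 × p1 = -0.1142 × 0.8438 = -0.09636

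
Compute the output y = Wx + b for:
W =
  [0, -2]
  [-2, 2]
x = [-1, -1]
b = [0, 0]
y = [2, 0]

Wx = [0×-1 + -2×-1, -2×-1 + 2×-1]
   = [2, 0]
y = Wx + b = [2 + 0, 0 + 0] = [2, 0]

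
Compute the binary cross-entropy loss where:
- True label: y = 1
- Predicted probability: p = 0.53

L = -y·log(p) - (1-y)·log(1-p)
L = 0.6349

L = -1·log(0.53) - 0·log(0.47) = -log(0.53) = 0.6349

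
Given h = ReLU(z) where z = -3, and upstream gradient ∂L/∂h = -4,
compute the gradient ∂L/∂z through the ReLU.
∂L/∂z = 0

h = ReLU(-3) = 0
Since z < 0: ∂h/∂z = 0
∂L/∂z = ∂L/∂h · ∂h/∂z = -4 × 0 = 0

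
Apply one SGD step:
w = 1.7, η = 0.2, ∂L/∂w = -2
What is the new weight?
w_new = 2.1

w_new = w - η·∂L/∂w = 1.7 - 0.2×(-2) = 1.7 - (-0.4) = 2.1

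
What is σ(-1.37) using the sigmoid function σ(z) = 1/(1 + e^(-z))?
0.2026

sigmoid(-1.37) = 1/(1 + e^(1.37)) = 1/(1 + 3.935) = 0.2026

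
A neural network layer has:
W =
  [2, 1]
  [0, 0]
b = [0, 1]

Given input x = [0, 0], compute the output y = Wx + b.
y = [0, 1]

Wx = [2×0 + 1×0, 0×0 + 0×0]
   = [0, 0]
y = Wx + b = [0 + 0, 0 + 1] = [0, 1]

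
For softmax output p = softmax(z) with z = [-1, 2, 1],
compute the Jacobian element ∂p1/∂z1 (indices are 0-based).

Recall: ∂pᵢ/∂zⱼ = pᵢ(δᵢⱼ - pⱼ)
∂p1/∂z1 = 0.2078

p = softmax(z) = [0.03512, 0.7054, 0.2595]
p1 = 0.7054

∂p1/∂z1 = p1(1 - p1) = 0.7054 × (1 - 0.7054) = 0.2078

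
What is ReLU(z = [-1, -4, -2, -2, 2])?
h = [0, 0, 0, 0, 2]

ReLU applied element-wise: max(0,-1)=0, max(0,-4)=0, max(0,-2)=0, max(0,-2)=0, max(0,2)=2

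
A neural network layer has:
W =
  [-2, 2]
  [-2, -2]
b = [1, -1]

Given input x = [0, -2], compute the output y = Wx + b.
y = [-3, 3]

Wx = [-2×0 + 2×-2, -2×0 + -2×-2]
   = [-4, 4]
y = Wx + b = [-4 + 1, 4 + -1] = [-3, 3]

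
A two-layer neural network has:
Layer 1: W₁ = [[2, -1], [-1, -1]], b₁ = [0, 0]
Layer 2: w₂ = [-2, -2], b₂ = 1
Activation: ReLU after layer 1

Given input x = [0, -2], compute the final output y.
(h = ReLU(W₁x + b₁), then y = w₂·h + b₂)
y = -7

Layer 1 pre-activation: z₁ = [2, 2]
After ReLU: h = [2, 2]
Layer 2 output: y = -2×2 + -2×2 + 1 = -7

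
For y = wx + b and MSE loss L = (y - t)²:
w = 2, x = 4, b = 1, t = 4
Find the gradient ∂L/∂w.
∂L/∂w = 40

y = wx + b = (2)(4) + 1 = 9
∂L/∂y = 2(y - t) = 2(9 - 4) = 10
∂y/∂w = x = 4
∂L/∂w = ∂L/∂y · ∂y/∂w = 10 × 4 = 40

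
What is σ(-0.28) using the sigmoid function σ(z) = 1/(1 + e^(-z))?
0.4305

sigmoid(-0.28) = 1/(1 + e^(0.28)) = 1/(1 + 1.323) = 0.4305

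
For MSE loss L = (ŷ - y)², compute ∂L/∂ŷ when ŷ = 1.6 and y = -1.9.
∂L/∂ŷ = 7.0

∂L/∂ŷ = 2(ŷ - y) = 2(1.6 - -1.9) = 2(3.5) = 7.0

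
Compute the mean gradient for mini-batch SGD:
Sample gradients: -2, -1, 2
Average gradient = -0.3333

Average = (1/3)(-2 + -1 + 2) = -1/3 = -0.3333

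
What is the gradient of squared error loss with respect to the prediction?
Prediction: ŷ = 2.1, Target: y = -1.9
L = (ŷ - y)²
∂L/∂ŷ = 8.0

∂L/∂ŷ = 2(ŷ - y) = 2(2.1 - -1.9) = 2(4.0) = 8.0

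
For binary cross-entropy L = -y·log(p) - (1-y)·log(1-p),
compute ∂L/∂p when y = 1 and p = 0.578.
∂L/∂p = -1.73

∂L/∂p = -y/p + (1-y)/(1-p) = -1/0.578 + 0 = -1.73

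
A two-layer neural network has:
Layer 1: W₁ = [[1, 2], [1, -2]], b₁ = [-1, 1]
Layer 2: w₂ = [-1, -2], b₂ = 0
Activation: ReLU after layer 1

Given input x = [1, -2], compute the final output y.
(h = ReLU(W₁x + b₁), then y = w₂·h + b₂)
y = -12

Layer 1 pre-activation: z₁ = [-4, 6]
After ReLU: h = [0, 6]
Layer 2 output: y = -1×0 + -2×6 + 0 = -12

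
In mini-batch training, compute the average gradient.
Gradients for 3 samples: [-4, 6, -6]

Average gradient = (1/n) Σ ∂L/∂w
Average gradient = -1.333

Average = (1/3)(-4 + 6 + -6) = -4/3 = -1.333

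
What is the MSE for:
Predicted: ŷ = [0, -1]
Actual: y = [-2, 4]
MSE = 14.5

MSE = (1/2)((0--2)² + (-1-4)²) = (1/2)(4 + 25) = 14.5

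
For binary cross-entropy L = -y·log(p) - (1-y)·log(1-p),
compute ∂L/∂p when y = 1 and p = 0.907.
∂L/∂p = -1.103

∂L/∂p = -y/p + (1-y)/(1-p) = -1/0.907 + 0 = -1.103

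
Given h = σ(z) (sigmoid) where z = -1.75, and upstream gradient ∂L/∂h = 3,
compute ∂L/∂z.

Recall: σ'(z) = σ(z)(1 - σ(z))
∂L/∂z = 0.3784

σ(-1.75) = 0.148
σ'(-1.75) = σ(-1.75)(1 - σ(-1.75)) = 0.148 × 0.852 = 0.1261
∂L/∂z = ∂L/∂h · σ'(z) = 3 × 0.1261 = 0.3784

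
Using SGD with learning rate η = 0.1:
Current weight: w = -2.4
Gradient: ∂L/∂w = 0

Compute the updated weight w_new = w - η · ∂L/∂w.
w_new = -2.4

w_new = w - η·∂L/∂w = -2.4 - 0.1×(0) = -2.4 - (0) = -2.4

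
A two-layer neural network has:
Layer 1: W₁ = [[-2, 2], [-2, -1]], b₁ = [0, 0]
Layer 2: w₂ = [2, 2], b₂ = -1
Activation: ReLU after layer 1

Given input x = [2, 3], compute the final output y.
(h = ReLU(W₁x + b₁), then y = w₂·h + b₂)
y = 3

Layer 1 pre-activation: z₁ = [2, -7]
After ReLU: h = [2, 0]
Layer 2 output: y = 2×2 + 2×0 + -1 = 3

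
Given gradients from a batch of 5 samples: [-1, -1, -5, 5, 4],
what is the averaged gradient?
Average gradient = 0.4

Average = (1/5)(-1 + -1 + -5 + 5 + 4) = 2/5 = 0.4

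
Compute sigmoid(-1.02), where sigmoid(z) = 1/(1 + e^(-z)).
0.265

sigmoid(-1.02) = 1/(1 + e^(1.02)) = 1/(1 + 2.773) = 0.265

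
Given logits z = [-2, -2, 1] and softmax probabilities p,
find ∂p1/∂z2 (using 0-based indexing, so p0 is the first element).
∂p1/∂z2 = -0.04118

p = softmax(z) = [0.04528, 0.04528, 0.9094]
p1 = 0.04528, p2 = 0.9094

∂p1/∂z2 = -p1 × p2 = -0.04528 × 0.9094 = -0.04118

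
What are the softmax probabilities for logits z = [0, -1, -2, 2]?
p = [0.1125, 0.0414, 0.0152, 0.831]

exp(z) = [1, 0.3679, 0.1353, 7.389]
Sum = 8.892
p = [0.1125, 0.0414, 0.0152, 0.831]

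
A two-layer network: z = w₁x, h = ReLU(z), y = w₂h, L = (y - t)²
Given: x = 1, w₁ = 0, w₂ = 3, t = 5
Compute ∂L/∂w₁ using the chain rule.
∂L/∂w₁ = 0

Forward pass:
z = w₁x = 0×1 = 0
h = ReLU(0) = 0
y = w₂h = 3×0 = 0

Backward pass:
∂L/∂y = 2(y - t) = 2(0 - 5) = -10
∂y/∂h = w₂ = 3
∂h/∂z = 0 (ReLU derivative)
∂z/∂w₁ = x = 1

∂L/∂w₁ = -10 × 3 × 0 × 1 = 0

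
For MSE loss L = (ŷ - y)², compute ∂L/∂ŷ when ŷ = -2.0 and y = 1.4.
∂L/∂ŷ = -6.8

∂L/∂ŷ = 2(ŷ - y) = 2(-2.0 - 1.4) = 2(-3.4) = -6.8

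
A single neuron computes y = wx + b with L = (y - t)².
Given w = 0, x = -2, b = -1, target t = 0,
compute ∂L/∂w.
∂L/∂w = 4

y = wx + b = (0)(-2) + -1 = -1
∂L/∂y = 2(y - t) = 2(-1 - 0) = -2
∂y/∂w = x = -2
∂L/∂w = ∂L/∂y · ∂y/∂w = -2 × -2 = 4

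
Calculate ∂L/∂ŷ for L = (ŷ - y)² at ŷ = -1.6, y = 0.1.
∂L/∂ŷ = -3.4

∂L/∂ŷ = 2(ŷ - y) = 2(-1.6 - 0.1) = 2(-1.7) = -3.4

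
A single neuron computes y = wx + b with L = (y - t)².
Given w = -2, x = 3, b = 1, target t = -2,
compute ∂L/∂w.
∂L/∂w = -18

y = wx + b = (-2)(3) + 1 = -5
∂L/∂y = 2(y - t) = 2(-5 - -2) = -6
∂y/∂w = x = 3
∂L/∂w = ∂L/∂y · ∂y/∂w = -6 × 3 = -18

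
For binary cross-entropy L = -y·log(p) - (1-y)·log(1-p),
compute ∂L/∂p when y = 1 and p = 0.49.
∂L/∂p = -2.041

∂L/∂p = -y/p + (1-y)/(1-p) = -1/0.49 + 0 = -2.041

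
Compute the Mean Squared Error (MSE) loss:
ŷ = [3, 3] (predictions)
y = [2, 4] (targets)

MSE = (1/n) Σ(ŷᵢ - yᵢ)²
MSE = 1

MSE = (1/2)((3-2)² + (3-4)²) = (1/2)(1 + 1) = 1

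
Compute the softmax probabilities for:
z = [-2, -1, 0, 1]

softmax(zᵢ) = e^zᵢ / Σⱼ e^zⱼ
p = [0.0321, 0.0871, 0.2369, 0.6439]

exp(z) = [0.1353, 0.3679, 1, 2.718]
Sum = 4.221
p = [0.0321, 0.0871, 0.2369, 0.6439]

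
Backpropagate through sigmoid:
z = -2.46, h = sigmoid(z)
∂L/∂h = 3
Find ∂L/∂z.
∂L/∂z = 0.2175

σ(-2.46) = 0.07871
σ'(-2.46) = σ(-2.46)(1 - σ(-2.46)) = 0.07871 × 0.9213 = 0.07252
∂L/∂z = ∂L/∂h · σ'(z) = 3 × 0.07252 = 0.2175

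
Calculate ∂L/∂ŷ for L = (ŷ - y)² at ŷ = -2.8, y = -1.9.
∂L/∂ŷ = -1.8

∂L/∂ŷ = 2(ŷ - y) = 2(-2.8 - -1.9) = 2(-0.9) = -1.8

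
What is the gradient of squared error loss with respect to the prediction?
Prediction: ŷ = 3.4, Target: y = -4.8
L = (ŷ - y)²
∂L/∂ŷ = 16.4

∂L/∂ŷ = 2(ŷ - y) = 2(3.4 - -4.8) = 2(8.2) = 16.4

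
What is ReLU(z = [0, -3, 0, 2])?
h = [0, 0, 0, 2]

ReLU applied element-wise: max(0,0)=0, max(0,-3)=0, max(0,0)=0, max(0,2)=2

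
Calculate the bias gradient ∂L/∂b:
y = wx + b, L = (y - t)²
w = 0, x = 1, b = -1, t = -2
∂L/∂b = 2

y = wx + b = (0)(1) + -1 = -1
∂L/∂y = 2(y - t) = 2(-1 - -2) = 2
∂y/∂b = 1
∂L/∂b = ∂L/∂y · ∂y/∂b = 2 × 1 = 2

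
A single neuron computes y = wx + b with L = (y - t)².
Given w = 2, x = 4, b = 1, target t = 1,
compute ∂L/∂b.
∂L/∂b = 16

y = wx + b = (2)(4) + 1 = 9
∂L/∂y = 2(y - t) = 2(9 - 1) = 16
∂y/∂b = 1
∂L/∂b = ∂L/∂y · ∂y/∂b = 16 × 1 = 16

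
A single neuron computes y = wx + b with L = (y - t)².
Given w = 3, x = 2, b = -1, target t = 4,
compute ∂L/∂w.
∂L/∂w = 4

y = wx + b = (3)(2) + -1 = 5
∂L/∂y = 2(y - t) = 2(5 - 4) = 2
∂y/∂w = x = 2
∂L/∂w = ∂L/∂y · ∂y/∂w = 2 × 2 = 4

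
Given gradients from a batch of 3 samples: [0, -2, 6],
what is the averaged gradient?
Average gradient = 1.333

Average = (1/3)(0 + -2 + 6) = 4/3 = 1.333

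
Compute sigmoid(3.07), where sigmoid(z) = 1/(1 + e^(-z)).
0.9556

sigmoid(3.07) = 1/(1 + e^(-3.07)) = 1/(1 + 0.04642) = 0.9556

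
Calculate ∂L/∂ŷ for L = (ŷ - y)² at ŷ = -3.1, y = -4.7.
∂L/∂ŷ = 3.2

∂L/∂ŷ = 2(ŷ - y) = 2(-3.1 - -4.7) = 2(1.6) = 3.2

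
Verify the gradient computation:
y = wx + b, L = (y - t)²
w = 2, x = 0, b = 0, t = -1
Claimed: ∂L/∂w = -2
Incorrect

y = (2)(0) + 0 = 0
∂L/∂y = 2(y - t) = 2(0 - -1) = 2
∂y/∂w = x = 0
∂L/∂w = 2 × 0 = 0

Claimed value: -2
Incorrect: The correct gradient is 0.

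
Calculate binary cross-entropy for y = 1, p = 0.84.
L = 0.1744

L = -1·log(0.84) - 0·log(0.16) = -log(0.84) = 0.1744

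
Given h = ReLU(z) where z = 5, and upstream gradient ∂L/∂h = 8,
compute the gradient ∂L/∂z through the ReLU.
∂L/∂z = 8

h = ReLU(5) = 5
Since z > 0: ∂h/∂z = 1
∂L/∂z = ∂L/∂h · ∂h/∂z = 8 × 1 = 8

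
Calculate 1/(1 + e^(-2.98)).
0.9517

sigmoid(2.98) = 1/(1 + e^(-2.98)) = 1/(1 + 0.05079) = 0.9517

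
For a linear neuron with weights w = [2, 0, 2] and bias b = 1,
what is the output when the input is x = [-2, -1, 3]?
y = 3

y = (2)(-2) + (0)(-1) + (2)(3) + 1 = 3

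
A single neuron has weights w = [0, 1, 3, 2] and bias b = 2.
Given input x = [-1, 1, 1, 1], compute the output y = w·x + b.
y = 8

y = (0)(-1) + (1)(1) + (3)(1) + (2)(1) + 2 = 8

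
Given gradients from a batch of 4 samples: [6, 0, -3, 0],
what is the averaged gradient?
Average gradient = 0.75

Average = (1/4)(6 + 0 + -3 + 0) = 3/4 = 0.75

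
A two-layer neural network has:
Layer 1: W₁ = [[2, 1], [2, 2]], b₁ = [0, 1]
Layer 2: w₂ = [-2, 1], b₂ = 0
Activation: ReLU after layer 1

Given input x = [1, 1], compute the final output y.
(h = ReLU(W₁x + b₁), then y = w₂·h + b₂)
y = -1

Layer 1 pre-activation: z₁ = [3, 5]
After ReLU: h = [3, 5]
Layer 2 output: y = -2×3 + 1×5 + 0 = -1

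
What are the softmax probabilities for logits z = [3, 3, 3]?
p = [0.3333, 0.3333, 0.3333]

exp(z) = [20.09, 20.09, 20.09]
Sum = 60.26
p = [0.3333, 0.3333, 0.3333]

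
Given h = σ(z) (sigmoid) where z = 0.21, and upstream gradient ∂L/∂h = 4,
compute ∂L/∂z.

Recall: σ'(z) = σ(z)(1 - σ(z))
∂L/∂z = 0.9891

σ(0.21) = 0.5523
σ'(0.21) = σ(0.21)(1 - σ(0.21)) = 0.5523 × 0.4477 = 0.2473
∂L/∂z = ∂L/∂h · σ'(z) = 4 × 0.2473 = 0.9891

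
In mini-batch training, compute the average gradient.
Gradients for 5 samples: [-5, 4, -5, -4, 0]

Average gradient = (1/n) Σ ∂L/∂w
Average gradient = -2

Average = (1/5)(-5 + 4 + -5 + -4 + 0) = -10/5 = -2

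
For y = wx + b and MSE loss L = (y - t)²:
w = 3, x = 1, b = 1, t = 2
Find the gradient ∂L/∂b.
∂L/∂b = 4

y = wx + b = (3)(1) + 1 = 4
∂L/∂y = 2(y - t) = 2(4 - 2) = 4
∂y/∂b = 1
∂L/∂b = ∂L/∂y · ∂y/∂b = 4 × 1 = 4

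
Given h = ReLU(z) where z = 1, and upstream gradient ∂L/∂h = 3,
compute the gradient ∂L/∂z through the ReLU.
∂L/∂z = 3

h = ReLU(1) = 1
Since z > 0: ∂h/∂z = 1
∂L/∂z = ∂L/∂h · ∂h/∂z = 3 × 1 = 3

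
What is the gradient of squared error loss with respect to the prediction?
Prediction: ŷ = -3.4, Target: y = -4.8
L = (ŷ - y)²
∂L/∂ŷ = 2.8

∂L/∂ŷ = 2(ŷ - y) = 2(-3.4 - -4.8) = 2(1.4) = 2.8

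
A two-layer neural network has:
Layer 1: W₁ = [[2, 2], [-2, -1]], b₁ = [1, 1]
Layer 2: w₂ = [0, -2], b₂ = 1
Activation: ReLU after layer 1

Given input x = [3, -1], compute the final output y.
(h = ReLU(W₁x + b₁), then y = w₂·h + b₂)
y = 1

Layer 1 pre-activation: z₁ = [5, -4]
After ReLU: h = [5, 0]
Layer 2 output: y = 0×5 + -2×0 + 1 = 1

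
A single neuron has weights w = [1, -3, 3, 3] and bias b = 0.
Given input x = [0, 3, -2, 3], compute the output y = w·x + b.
y = -6

y = (1)(0) + (-3)(3) + (3)(-2) + (3)(3) + 0 = -6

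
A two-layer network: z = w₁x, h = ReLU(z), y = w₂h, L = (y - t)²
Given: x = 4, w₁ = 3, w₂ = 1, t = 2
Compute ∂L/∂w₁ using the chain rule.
∂L/∂w₁ = 80

Forward pass:
z = w₁x = 3×4 = 12
h = ReLU(12) = 12
y = w₂h = 1×12 = 12

Backward pass:
∂L/∂y = 2(y - t) = 2(12 - 2) = 20
∂y/∂h = w₂ = 1
∂h/∂z = 1 (ReLU derivative)
∂z/∂w₁ = x = 4

∂L/∂w₁ = 20 × 1 × 1 × 4 = 80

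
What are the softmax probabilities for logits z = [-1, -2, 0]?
p = [0.2447, 0.09, 0.6652]

exp(z) = [0.3679, 0.1353, 1]
Sum = 1.503
p = [0.2447, 0.09, 0.6652]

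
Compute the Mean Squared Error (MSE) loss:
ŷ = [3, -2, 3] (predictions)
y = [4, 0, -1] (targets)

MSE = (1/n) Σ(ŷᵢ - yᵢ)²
MSE = 7

MSE = (1/3)((3-4)² + (-2-0)² + (3--1)²) = (1/3)(1 + 4 + 16) = 7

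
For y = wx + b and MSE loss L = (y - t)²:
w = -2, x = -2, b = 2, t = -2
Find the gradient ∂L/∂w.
∂L/∂w = -32

y = wx + b = (-2)(-2) + 2 = 6
∂L/∂y = 2(y - t) = 2(6 - -2) = 16
∂y/∂w = x = -2
∂L/∂w = ∂L/∂y · ∂y/∂w = 16 × -2 = -32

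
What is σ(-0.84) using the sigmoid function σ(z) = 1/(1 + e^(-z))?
0.3015

sigmoid(-0.84) = 1/(1 + e^(0.84)) = 1/(1 + 2.316) = 0.3015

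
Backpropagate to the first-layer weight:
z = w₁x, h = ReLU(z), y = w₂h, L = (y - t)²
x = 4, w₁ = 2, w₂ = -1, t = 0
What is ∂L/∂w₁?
∂L/∂w₁ = 64

Forward pass:
z = w₁x = 2×4 = 8
h = ReLU(8) = 8
y = w₂h = -1×8 = -8

Backward pass:
∂L/∂y = 2(y - t) = 2(-8 - 0) = -16
∂y/∂h = w₂ = -1
∂h/∂z = 1 (ReLU derivative)
∂z/∂w₁ = x = 4

∂L/∂w₁ = -16 × -1 × 1 × 4 = 64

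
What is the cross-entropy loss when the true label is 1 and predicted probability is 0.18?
L = 1.715

L = -1·log(0.18) - 0·log(0.82) = -log(0.18) = 1.715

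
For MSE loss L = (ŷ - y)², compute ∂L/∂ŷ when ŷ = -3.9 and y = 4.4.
∂L/∂ŷ = -16.6

∂L/∂ŷ = 2(ŷ - y) = 2(-3.9 - 4.4) = 2(-8.3) = -16.6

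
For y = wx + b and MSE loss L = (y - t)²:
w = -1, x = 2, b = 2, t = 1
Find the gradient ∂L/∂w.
∂L/∂w = -4

y = wx + b = (-1)(2) + 2 = 0
∂L/∂y = 2(y - t) = 2(0 - 1) = -2
∂y/∂w = x = 2
∂L/∂w = ∂L/∂y · ∂y/∂w = -2 × 2 = -4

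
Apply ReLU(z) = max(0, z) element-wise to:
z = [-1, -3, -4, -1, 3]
h = [0, 0, 0, 0, 3]

ReLU applied element-wise: max(0,-1)=0, max(0,-3)=0, max(0,-4)=0, max(0,-1)=0, max(0,3)=3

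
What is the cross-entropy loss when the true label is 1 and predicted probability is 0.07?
L = 2.659

L = -1·log(0.07) - 0·log(0.93) = -log(0.07) = 2.659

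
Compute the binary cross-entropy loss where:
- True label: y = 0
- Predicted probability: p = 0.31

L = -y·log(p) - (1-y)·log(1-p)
L = 0.3711

L = -0·log(0.31) - 1·log(0.69) = -log(0.69) = 0.3711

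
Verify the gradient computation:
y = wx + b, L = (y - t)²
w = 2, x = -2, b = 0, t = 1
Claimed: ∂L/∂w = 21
Incorrect

y = (2)(-2) + 0 = -4
∂L/∂y = 2(y - t) = 2(-4 - 1) = -10
∂y/∂w = x = -2
∂L/∂w = -10 × -2 = 20

Claimed value: 21
Incorrect: The correct gradient is 20.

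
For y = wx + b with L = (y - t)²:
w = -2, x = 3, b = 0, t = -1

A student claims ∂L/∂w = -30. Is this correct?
Correct

y = (-2)(3) + 0 = -6
∂L/∂y = 2(y - t) = 2(-6 - -1) = -10
∂y/∂w = x = 3
∂L/∂w = -10 × 3 = -30

Claimed value: -30
Correct: The correct gradient is -30.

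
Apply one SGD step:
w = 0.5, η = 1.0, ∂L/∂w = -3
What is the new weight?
w_new = 3.5

w_new = w - η·∂L/∂w = 0.5 - 1.0×(-3) = 0.5 - (-3) = 3.5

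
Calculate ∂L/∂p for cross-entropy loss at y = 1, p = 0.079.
∂L/∂p = -12.66

∂L/∂p = -y/p + (1-y)/(1-p) = -1/0.079 + 0 = -12.66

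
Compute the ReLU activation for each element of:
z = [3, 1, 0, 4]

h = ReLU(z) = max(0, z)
h = [3, 1, 0, 4]

ReLU applied element-wise: max(0,3)=3, max(0,1)=1, max(0,0)=0, max(0,4)=4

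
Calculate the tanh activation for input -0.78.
-0.6527

tanh(-0.78) = (e^(-0.78) - e^(0.78))/(e^(-0.78) + e^(0.78)) = -0.6527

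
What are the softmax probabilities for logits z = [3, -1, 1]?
p = [0.8668, 0.0159, 0.1173]

exp(z) = [20.09, 0.3679, 2.718]
Sum = 23.17
p = [0.8668, 0.0159, 0.1173]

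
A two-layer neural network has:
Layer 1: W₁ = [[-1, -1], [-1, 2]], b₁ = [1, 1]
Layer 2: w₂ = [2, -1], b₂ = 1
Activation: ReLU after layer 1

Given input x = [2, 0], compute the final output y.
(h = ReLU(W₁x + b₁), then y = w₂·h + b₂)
y = 1

Layer 1 pre-activation: z₁ = [-1, -1]
After ReLU: h = [0, 0]
Layer 2 output: y = 2×0 + -1×0 + 1 = 1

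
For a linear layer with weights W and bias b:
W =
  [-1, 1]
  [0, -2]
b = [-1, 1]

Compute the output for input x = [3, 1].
y = [-3, -1]

Wx = [-1×3 + 1×1, 0×3 + -2×1]
   = [-2, -2]
y = Wx + b = [-2 + -1, -2 + 1] = [-3, -1]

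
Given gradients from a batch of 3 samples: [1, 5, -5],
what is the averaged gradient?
Average gradient = 0.3333

Average = (1/3)(1 + 5 + -5) = 1/3 = 0.3333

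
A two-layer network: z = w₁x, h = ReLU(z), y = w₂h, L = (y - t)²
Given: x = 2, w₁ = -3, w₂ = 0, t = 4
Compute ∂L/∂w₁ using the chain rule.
∂L/∂w₁ = 0

Forward pass:
z = w₁x = -3×2 = -6
h = ReLU(-6) = 0
y = w₂h = 0×0 = 0

Backward pass:
∂L/∂y = 2(y - t) = 2(0 - 4) = -8
∂y/∂h = w₂ = 0
∂h/∂z = 0 (ReLU derivative)
∂z/∂w₁ = x = 2

∂L/∂w₁ = -8 × 0 × 0 × 2 = 0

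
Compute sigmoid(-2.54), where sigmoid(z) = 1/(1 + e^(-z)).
0.0731

sigmoid(-2.54) = 1/(1 + e^(2.54)) = 1/(1 + 12.68) = 0.0731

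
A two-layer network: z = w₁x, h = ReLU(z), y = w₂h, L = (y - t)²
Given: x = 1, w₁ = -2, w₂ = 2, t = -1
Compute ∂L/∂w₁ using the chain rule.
∂L/∂w₁ = 0

Forward pass:
z = w₁x = -2×1 = -2
h = ReLU(-2) = 0
y = w₂h = 2×0 = 0

Backward pass:
∂L/∂y = 2(y - t) = 2(0 - -1) = 2
∂y/∂h = w₂ = 2
∂h/∂z = 0 (ReLU derivative)
∂z/∂w₁ = x = 1

∂L/∂w₁ = 2 × 2 × 0 × 1 = 0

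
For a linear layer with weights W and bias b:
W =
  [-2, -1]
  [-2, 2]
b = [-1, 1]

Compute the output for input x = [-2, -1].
y = [4, 3]

Wx = [-2×-2 + -1×-1, -2×-2 + 2×-1]
   = [5, 2]
y = Wx + b = [5 + -1, 2 + 1] = [4, 3]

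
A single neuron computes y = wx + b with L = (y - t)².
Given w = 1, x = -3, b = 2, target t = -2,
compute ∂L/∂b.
∂L/∂b = 2

y = wx + b = (1)(-3) + 2 = -1
∂L/∂y = 2(y - t) = 2(-1 - -2) = 2
∂y/∂b = 1
∂L/∂b = ∂L/∂y · ∂y/∂b = 2 × 1 = 2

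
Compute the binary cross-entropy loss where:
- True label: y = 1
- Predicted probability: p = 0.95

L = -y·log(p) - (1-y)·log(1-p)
L = 0.05129

L = -1·log(0.95) - 0·log(0.05) = -log(0.95) = 0.05129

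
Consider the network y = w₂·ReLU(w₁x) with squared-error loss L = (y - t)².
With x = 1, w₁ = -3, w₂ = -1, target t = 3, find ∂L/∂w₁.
∂L/∂w₁ = 0

Forward pass:
z = w₁x = -3×1 = -3
h = ReLU(-3) = 0
y = w₂h = -1×0 = 0

Backward pass:
∂L/∂y = 2(y - t) = 2(0 - 3) = -6
∂y/∂h = w₂ = -1
∂h/∂z = 0 (ReLU derivative)
∂z/∂w₁ = x = 1

∂L/∂w₁ = -6 × -1 × 0 × 1 = 0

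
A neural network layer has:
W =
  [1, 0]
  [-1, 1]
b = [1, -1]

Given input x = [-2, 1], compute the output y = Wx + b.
y = [-1, 2]

Wx = [1×-2 + 0×1, -1×-2 + 1×1]
   = [-2, 3]
y = Wx + b = [-2 + 1, 3 + -1] = [-1, 2]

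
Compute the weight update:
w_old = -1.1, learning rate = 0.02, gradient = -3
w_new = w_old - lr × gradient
w_new = -1.04

w_new = w - η·∂L/∂w = -1.1 - 0.02×(-3) = -1.1 - (-0.06) = -1.04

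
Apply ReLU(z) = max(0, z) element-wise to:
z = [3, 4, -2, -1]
h = [3, 4, 0, 0]

ReLU applied element-wise: max(0,3)=3, max(0,4)=4, max(0,-2)=0, max(0,-1)=0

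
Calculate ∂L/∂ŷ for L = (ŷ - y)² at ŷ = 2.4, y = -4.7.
∂L/∂ŷ = 14.2

∂L/∂ŷ = 2(ŷ - y) = 2(2.4 - -4.7) = 2(7.1) = 14.2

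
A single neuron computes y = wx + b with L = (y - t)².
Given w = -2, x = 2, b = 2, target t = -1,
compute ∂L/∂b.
∂L/∂b = -2

y = wx + b = (-2)(2) + 2 = -2
∂L/∂y = 2(y - t) = 2(-2 - -1) = -2
∂y/∂b = 1
∂L/∂b = ∂L/∂y · ∂y/∂b = -2 × 1 = -2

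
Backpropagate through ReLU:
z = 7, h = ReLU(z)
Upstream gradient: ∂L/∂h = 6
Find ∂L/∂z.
∂L/∂z = 6

h = ReLU(7) = 7
Since z > 0: ∂h/∂z = 1
∂L/∂z = ∂L/∂h · ∂h/∂z = 6 × 1 = 6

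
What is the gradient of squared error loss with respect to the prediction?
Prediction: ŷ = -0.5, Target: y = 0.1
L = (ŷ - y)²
∂L/∂ŷ = -1.2

∂L/∂ŷ = 2(ŷ - y) = 2(-0.5 - 0.1) = 2(-0.6) = -1.2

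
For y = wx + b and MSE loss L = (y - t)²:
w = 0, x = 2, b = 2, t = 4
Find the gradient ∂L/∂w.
∂L/∂w = -8

y = wx + b = (0)(2) + 2 = 2
∂L/∂y = 2(y - t) = 2(2 - 4) = -4
∂y/∂w = x = 2
∂L/∂w = ∂L/∂y · ∂y/∂w = -4 × 2 = -8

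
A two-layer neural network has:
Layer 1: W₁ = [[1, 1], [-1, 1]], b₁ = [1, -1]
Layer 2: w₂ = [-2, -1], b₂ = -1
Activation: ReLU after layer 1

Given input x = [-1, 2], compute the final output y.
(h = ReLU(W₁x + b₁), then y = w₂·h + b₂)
y = -7

Layer 1 pre-activation: z₁ = [2, 2]
After ReLU: h = [2, 2]
Layer 2 output: y = -2×2 + -1×2 + -1 = -7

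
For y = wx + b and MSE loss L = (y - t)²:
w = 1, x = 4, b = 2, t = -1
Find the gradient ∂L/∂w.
∂L/∂w = 56

y = wx + b = (1)(4) + 2 = 6
∂L/∂y = 2(y - t) = 2(6 - -1) = 14
∂y/∂w = x = 4
∂L/∂w = ∂L/∂y · ∂y/∂w = 14 × 4 = 56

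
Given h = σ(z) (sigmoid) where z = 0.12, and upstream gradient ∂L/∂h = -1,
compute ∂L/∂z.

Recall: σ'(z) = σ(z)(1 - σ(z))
∂L/∂z = -0.2491

σ(0.12) = 0.53
σ'(0.12) = σ(0.12)(1 - σ(0.12)) = 0.53 × 0.47 = 0.2491
∂L/∂z = ∂L/∂h · σ'(z) = -1 × 0.2491 = -0.2491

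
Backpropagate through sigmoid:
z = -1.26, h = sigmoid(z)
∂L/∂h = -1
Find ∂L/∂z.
∂L/∂z = -0.1721

σ(-1.26) = 0.221
σ'(-1.26) = σ(-1.26)(1 - σ(-1.26)) = 0.221 × 0.779 = 0.1721
∂L/∂z = ∂L/∂h · σ'(z) = -1 × 0.1721 = -0.1721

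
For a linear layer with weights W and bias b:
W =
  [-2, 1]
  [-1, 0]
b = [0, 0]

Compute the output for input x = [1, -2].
y = [-4, -1]

Wx = [-2×1 + 1×-2, -1×1 + 0×-2]
   = [-4, -1]
y = Wx + b = [-4 + 0, -1 + 0] = [-4, -1]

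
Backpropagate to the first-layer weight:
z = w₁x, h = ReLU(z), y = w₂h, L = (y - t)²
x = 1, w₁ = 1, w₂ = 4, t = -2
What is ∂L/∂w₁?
∂L/∂w₁ = 48

Forward pass:
z = w₁x = 1×1 = 1
h = ReLU(1) = 1
y = w₂h = 4×1 = 4

Backward pass:
∂L/∂y = 2(y - t) = 2(4 - -2) = 12
∂y/∂h = w₂ = 4
∂h/∂z = 1 (ReLU derivative)
∂z/∂w₁ = x = 1

∂L/∂w₁ = 12 × 4 × 1 × 1 = 48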